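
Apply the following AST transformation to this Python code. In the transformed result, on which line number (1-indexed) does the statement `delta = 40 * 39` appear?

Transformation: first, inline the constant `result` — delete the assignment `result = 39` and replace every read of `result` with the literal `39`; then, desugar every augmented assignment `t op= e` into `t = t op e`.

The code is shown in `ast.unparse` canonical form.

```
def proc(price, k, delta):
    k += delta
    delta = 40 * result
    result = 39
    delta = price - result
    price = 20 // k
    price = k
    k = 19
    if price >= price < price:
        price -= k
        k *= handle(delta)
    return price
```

Transformed code:
def proc(price, k, delta):
    k = k + delta
    delta = 40 * 39
    delta = price - 39
    price = 20 // k
    price = k
    k = 19
    if price >= price < price:
        price = price - k
        k = k * handle(delta)
    return price

3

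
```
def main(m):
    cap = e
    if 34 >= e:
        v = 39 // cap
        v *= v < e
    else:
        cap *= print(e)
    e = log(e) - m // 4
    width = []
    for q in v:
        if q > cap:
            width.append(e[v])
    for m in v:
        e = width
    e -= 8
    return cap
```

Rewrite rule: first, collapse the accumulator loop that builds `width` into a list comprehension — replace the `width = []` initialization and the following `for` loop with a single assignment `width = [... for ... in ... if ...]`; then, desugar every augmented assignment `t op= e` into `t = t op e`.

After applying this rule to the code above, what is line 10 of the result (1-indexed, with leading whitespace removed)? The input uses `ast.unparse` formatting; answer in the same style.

for m in v:

Transformed code:
def main(m):
    cap = e
    if 34 >= e:
        v = 39 // cap
        v = v * (v < e)
    else:
        cap = cap * print(e)
    e = log(e) - m // 4
    width = [e[v] for q in v if q > cap]
    for m in v:
        e = width
    e = e - 8
    return cap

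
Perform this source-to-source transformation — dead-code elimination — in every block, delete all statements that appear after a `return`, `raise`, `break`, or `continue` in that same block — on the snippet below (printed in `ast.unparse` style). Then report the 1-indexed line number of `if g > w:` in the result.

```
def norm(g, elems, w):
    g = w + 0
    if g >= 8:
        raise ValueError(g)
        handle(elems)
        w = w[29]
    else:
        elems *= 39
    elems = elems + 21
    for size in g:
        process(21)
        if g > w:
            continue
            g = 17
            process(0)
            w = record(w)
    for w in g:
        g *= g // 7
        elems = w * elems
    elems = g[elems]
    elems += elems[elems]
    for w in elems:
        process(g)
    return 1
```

10

Transformed code:
def norm(g, elems, w):
    g = w + 0
    if g >= 8:
        raise ValueError(g)
    else:
        elems *= 39
    elems = elems + 21
    for size in g:
        process(21)
        if g > w:
            continue
    for w in g:
        g *= g // 7
        elems = w * elems
    elems = g[elems]
    elems += elems[elems]
    for w in elems:
        process(g)
    return 1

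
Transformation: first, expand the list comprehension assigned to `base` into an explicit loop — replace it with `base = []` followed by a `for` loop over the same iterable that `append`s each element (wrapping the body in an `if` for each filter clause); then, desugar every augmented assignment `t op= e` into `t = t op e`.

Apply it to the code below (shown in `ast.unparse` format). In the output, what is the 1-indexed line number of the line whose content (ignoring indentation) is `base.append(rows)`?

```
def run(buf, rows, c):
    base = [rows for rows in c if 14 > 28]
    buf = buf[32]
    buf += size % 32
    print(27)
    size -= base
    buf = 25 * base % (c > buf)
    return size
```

5

Transformed code:
def run(buf, rows, c):
    base = []
    for rows in c:
        if 14 > 28:
            base.append(rows)
    buf = buf[32]
    buf = buf + size % 32
    print(27)
    size = size - base
    buf = 25 * base % (c > buf)
    return size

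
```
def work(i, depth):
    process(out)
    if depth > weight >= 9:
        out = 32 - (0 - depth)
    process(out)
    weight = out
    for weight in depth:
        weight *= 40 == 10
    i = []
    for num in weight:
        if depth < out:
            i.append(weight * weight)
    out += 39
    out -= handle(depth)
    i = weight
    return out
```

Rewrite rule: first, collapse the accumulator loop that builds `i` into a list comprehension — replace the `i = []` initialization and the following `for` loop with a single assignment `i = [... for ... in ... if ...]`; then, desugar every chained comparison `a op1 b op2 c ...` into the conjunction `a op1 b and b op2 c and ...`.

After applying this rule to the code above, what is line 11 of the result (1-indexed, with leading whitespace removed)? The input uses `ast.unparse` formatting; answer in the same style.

out -= handle(depth)

Transformed code:
def work(i, depth):
    process(out)
    if depth > weight and weight >= 9:
        out = 32 - (0 - depth)
    process(out)
    weight = out
    for weight in depth:
        weight *= 40 == 10
    i = [weight * weight for num in weight if depth < out]
    out += 39
    out -= handle(depth)
    i = weight
    return out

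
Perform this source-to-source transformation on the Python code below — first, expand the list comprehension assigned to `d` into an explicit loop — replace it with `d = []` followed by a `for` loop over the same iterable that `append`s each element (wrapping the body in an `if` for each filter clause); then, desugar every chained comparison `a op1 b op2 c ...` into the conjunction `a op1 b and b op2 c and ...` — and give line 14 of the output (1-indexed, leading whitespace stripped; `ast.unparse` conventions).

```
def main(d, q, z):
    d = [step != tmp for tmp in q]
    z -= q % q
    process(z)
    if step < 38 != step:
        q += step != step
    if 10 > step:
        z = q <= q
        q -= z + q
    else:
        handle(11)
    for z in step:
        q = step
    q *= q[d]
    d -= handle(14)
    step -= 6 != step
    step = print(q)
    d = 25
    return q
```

for z in step:

Transformed code:
def main(d, q, z):
    d = []
    for tmp in q:
        d.append(step != tmp)
    z -= q % q
    process(z)
    if step < 38 and 38 != step:
        q += step != step
    if 10 > step:
        z = q <= q
        q -= z + q
    else:
        handle(11)
    for z in step:
        q = step
    q *= q[d]
    d -= handle(14)
    step -= 6 != step
    step = print(q)
    d = 25
    return q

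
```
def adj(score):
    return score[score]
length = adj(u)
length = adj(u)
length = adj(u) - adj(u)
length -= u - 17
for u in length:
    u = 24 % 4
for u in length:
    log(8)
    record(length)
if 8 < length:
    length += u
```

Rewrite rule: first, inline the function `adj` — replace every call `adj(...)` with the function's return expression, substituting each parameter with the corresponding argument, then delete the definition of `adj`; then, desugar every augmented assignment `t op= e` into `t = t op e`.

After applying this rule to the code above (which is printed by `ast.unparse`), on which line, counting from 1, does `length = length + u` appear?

11

Transformed code:
length = u[u]
length = u[u]
length = u[u] - u[u]
length = length - (u - 17)
for u in length:
    u = 24 % 4
for u in length:
    log(8)
    record(length)
if 8 < length:
    length = length + u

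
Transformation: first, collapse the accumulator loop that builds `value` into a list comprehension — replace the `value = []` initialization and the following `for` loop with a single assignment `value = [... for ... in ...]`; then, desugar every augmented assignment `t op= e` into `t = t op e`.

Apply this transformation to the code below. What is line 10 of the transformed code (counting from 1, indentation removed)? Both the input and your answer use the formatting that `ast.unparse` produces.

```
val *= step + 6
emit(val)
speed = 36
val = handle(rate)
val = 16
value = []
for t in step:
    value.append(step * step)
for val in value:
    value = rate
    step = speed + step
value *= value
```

value = value * value

Transformed code:
val = val * (step + 6)
emit(val)
speed = 36
val = handle(rate)
val = 16
value = [step * step for t in step]
for val in value:
    value = rate
    step = speed + step
value = value * value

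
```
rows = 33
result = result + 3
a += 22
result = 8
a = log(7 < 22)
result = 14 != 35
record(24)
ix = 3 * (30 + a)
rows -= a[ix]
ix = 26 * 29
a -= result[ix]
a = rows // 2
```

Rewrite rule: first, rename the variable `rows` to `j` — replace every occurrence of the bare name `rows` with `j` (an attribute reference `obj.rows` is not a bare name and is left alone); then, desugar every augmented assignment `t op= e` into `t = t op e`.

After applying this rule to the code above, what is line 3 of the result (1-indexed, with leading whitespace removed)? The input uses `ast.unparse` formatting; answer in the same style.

Transformed code:
j = 33
result = result + 3
a = a + 22
result = 8
a = log(7 < 22)
result = 14 != 35
record(24)
ix = 3 * (30 + a)
j = j - a[ix]
ix = 26 * 29
a = a - result[ix]
a = j // 2

a = a + 22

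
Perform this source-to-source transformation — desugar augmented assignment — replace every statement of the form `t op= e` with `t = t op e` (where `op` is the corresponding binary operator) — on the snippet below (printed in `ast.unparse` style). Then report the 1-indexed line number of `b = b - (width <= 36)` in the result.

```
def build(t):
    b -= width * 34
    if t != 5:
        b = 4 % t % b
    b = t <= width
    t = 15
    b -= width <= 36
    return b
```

7

Transformed code:
def build(t):
    b = b - width * 34
    if t != 5:
        b = 4 % t % b
    b = t <= width
    t = 15
    b = b - (width <= 36)
    return b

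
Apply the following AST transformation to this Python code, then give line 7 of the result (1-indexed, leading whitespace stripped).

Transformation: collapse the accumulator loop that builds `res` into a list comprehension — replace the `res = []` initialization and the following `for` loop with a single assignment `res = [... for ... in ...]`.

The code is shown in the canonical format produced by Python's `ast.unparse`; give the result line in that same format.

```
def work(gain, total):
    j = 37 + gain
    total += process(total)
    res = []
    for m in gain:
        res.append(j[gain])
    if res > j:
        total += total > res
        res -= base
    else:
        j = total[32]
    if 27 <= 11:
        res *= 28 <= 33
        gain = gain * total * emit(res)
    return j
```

res -= base

Transformed code:
def work(gain, total):
    j = 37 + gain
    total += process(total)
    res = [j[gain] for m in gain]
    if res > j:
        total += total > res
        res -= base
    else:
        j = total[32]
    if 27 <= 11:
        res *= 28 <= 33
        gain = gain * total * emit(res)
    return j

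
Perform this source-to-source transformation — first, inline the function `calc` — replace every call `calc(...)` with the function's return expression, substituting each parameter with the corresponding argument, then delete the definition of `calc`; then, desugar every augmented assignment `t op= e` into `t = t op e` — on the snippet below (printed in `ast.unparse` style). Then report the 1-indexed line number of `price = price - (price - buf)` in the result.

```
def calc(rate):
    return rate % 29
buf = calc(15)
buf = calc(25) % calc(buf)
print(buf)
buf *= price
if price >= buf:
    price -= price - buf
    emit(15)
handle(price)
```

Transformed code:
buf = 15 % 29
buf = 25 % 29 % (buf % 29)
print(buf)
buf = buf * price
if price >= buf:
    price = price - (price - buf)
    emit(15)
handle(price)

6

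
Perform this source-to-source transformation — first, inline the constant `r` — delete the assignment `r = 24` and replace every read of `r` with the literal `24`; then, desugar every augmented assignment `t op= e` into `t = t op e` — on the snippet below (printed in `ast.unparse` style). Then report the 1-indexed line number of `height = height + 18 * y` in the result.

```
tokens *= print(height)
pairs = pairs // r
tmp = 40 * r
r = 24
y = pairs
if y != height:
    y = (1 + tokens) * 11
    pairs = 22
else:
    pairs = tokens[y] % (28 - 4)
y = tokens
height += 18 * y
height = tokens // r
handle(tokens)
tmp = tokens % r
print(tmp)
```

Transformed code:
tokens = tokens * print(height)
pairs = pairs // 24
tmp = 40 * 24
y = pairs
if y != height:
    y = (1 + tokens) * 11
    pairs = 22
else:
    pairs = tokens[y] % (28 - 4)
y = tokens
height = height + 18 * y
height = tokens // 24
handle(tokens)
tmp = tokens % 24
print(tmp)

11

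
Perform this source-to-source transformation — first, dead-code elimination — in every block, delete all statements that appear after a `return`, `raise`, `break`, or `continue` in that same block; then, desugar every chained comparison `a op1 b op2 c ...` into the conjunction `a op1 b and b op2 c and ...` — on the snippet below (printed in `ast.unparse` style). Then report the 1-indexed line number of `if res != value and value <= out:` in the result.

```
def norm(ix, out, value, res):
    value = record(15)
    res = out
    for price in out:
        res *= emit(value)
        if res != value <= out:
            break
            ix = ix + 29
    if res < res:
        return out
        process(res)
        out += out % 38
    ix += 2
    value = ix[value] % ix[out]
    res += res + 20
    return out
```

Transformed code:
def norm(ix, out, value, res):
    value = record(15)
    res = out
    for price in out:
        res *= emit(value)
        if res != value and value <= out:
            break
    if res < res:
        return out
    ix += 2
    value = ix[value] % ix[out]
    res += res + 20
    return out

6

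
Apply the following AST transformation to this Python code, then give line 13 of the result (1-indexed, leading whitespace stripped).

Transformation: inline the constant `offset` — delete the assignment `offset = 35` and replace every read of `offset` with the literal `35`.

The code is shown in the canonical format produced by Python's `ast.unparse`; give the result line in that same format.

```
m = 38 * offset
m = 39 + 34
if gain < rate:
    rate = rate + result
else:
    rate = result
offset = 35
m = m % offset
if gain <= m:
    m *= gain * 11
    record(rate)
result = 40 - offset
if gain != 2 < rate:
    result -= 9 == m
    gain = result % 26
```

result -= 9 == m

Transformed code:
m = 38 * 35
m = 39 + 34
if gain < rate:
    rate = rate + result
else:
    rate = result
m = m % 35
if gain <= m:
    m *= gain * 11
    record(rate)
result = 40 - 35
if gain != 2 < rate:
    result -= 9 == m
    gain = result % 26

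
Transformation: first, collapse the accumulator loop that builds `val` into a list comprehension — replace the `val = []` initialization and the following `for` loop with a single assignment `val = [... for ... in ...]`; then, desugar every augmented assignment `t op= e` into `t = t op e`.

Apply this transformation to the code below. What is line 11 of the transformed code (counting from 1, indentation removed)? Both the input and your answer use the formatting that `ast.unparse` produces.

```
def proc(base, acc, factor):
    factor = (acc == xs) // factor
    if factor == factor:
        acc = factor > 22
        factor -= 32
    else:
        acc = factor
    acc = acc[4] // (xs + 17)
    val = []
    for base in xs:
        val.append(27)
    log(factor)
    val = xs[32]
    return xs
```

Transformed code:
def proc(base, acc, factor):
    factor = (acc == xs) // factor
    if factor == factor:
        acc = factor > 22
        factor = factor - 32
    else:
        acc = factor
    acc = acc[4] // (xs + 17)
    val = [27 for base in xs]
    log(factor)
    val = xs[32]
    return xs

val = xs[32]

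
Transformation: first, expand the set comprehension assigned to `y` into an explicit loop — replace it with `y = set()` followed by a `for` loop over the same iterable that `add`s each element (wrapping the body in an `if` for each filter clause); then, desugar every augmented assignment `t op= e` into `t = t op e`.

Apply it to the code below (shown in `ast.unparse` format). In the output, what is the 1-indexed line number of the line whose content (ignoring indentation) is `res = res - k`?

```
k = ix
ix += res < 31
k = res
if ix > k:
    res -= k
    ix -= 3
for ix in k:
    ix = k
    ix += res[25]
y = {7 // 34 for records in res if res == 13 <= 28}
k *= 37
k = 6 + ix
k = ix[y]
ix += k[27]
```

Transformed code:
k = ix
ix = ix + (res < 31)
k = res
if ix > k:
    res = res - k
    ix = ix - 3
for ix in k:
    ix = k
    ix = ix + res[25]
y = set()
for records in res:
    if res == 13 <= 28:
        y.add(7 // 34)
k = k * 37
k = 6 + ix
k = ix[y]
ix = ix + k[27]

5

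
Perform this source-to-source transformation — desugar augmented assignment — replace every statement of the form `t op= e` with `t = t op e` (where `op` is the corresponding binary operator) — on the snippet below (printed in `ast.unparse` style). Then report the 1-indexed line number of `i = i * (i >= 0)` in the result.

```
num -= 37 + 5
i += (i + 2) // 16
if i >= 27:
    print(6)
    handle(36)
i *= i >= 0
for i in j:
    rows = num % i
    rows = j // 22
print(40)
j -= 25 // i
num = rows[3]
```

Transformed code:
num = num - (37 + 5)
i = i + (i + 2) // 16
if i >= 27:
    print(6)
    handle(36)
i = i * (i >= 0)
for i in j:
    rows = num % i
    rows = j // 22
print(40)
j = j - 25 // i
num = rows[3]

6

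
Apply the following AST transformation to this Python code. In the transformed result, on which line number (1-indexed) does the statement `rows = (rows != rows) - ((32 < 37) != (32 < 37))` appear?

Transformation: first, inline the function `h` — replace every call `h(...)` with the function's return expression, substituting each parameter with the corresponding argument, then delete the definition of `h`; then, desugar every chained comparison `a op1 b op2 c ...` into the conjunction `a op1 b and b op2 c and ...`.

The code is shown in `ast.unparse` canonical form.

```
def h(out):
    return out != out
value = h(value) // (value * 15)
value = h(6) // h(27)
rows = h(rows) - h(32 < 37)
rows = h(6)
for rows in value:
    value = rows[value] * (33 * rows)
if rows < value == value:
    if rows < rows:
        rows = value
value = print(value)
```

3

Transformed code:
value = (value != value) // (value * 15)
value = (6 != 6) // (27 != 27)
rows = (rows != rows) - ((32 < 37) != (32 < 37))
rows = 6 != 6
for rows in value:
    value = rows[value] * (33 * rows)
if rows < value and value == value:
    if rows < rows:
        rows = value
value = print(value)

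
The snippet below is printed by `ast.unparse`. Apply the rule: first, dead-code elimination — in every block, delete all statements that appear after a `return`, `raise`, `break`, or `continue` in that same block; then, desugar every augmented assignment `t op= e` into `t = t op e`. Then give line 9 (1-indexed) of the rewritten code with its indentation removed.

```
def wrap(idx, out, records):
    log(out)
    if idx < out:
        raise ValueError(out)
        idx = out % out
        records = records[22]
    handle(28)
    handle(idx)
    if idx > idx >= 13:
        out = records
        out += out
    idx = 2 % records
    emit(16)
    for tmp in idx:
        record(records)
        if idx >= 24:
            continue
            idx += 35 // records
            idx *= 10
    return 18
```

Transformed code:
def wrap(idx, out, records):
    log(out)
    if idx < out:
        raise ValueError(out)
    handle(28)
    handle(idx)
    if idx > idx >= 13:
        out = records
        out = out + out
    idx = 2 % records
    emit(16)
    for tmp in idx:
        record(records)
        if idx >= 24:
            continue
    return 18

out = out + out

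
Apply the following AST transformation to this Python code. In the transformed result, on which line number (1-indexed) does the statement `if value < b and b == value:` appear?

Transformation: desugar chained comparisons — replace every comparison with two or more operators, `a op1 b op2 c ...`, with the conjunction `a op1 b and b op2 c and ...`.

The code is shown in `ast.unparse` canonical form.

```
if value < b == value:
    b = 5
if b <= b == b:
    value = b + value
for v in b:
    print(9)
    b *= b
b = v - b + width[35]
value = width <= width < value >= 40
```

Transformed code:
if value < b and b == value:
    b = 5
if b <= b and b == b:
    value = b + value
for v in b:
    print(9)
    b *= b
b = v - b + width[35]
value = width <= width and width < value and (value >= 40)

1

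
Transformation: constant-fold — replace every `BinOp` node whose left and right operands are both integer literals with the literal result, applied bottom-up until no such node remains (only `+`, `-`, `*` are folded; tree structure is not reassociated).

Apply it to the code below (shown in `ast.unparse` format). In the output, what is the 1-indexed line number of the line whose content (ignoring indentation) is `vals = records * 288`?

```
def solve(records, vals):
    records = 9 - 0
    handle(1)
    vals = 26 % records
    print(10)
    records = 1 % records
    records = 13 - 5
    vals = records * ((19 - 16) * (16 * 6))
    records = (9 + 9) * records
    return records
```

Transformed code:
def solve(records, vals):
    records = 9
    handle(1)
    vals = 26 % records
    print(10)
    records = 1 % records
    records = 8
    vals = records * 288
    records = 18 * records
    return records

8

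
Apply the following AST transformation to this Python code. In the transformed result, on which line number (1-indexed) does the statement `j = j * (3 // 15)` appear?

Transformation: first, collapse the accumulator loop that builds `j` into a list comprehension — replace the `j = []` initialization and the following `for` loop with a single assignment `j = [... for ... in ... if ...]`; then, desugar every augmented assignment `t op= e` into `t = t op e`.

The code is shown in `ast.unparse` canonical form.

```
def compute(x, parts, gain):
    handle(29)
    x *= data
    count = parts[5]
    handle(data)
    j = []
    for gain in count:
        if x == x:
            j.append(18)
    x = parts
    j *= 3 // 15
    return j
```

Transformed code:
def compute(x, parts, gain):
    handle(29)
    x = x * data
    count = parts[5]
    handle(data)
    j = [18 for gain in count if x == x]
    x = parts
    j = j * (3 // 15)
    return j

8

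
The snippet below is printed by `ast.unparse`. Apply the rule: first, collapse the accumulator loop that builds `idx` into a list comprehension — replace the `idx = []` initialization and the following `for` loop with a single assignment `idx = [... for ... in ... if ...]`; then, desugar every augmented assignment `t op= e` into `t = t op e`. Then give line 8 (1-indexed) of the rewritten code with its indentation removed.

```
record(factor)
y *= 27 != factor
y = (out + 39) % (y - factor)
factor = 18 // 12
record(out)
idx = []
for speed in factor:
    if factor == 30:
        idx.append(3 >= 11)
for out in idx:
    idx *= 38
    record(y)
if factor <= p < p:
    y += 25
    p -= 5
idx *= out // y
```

Transformed code:
record(factor)
y = y * (27 != factor)
y = (out + 39) % (y - factor)
factor = 18 // 12
record(out)
idx = [3 >= 11 for speed in factor if factor == 30]
for out in idx:
    idx = idx * 38
    record(y)
if factor <= p < p:
    y = y + 25
    p = p - 5
idx = idx * (out // y)

idx = idx * 38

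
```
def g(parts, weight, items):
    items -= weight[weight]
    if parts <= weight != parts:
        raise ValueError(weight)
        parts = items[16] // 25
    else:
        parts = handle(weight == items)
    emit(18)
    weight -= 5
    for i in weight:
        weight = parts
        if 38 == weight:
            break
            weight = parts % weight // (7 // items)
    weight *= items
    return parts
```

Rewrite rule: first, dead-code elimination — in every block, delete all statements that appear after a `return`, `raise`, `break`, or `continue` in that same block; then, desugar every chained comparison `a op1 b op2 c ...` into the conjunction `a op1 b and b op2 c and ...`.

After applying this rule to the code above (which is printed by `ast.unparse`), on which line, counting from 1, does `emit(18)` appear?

7

Transformed code:
def g(parts, weight, items):
    items -= weight[weight]
    if parts <= weight and weight != parts:
        raise ValueError(weight)
    else:
        parts = handle(weight == items)
    emit(18)
    weight -= 5
    for i in weight:
        weight = parts
        if 38 == weight:
            break
    weight *= items
    return parts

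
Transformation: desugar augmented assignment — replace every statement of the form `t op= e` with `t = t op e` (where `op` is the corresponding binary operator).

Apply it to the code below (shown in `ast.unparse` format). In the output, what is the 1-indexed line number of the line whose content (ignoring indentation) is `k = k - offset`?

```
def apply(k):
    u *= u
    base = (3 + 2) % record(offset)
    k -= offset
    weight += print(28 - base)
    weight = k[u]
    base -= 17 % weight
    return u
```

4

Transformed code:
def apply(k):
    u = u * u
    base = (3 + 2) % record(offset)
    k = k - offset
    weight = weight + print(28 - base)
    weight = k[u]
    base = base - 17 % weight
    return u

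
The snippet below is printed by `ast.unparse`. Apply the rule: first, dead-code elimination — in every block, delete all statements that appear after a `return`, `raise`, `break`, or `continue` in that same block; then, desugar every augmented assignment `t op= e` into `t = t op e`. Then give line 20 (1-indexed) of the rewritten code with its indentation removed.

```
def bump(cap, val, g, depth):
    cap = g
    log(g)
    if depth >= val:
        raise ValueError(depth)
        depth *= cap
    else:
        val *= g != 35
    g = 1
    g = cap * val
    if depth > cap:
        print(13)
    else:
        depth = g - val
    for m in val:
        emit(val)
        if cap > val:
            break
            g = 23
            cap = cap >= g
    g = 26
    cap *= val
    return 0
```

Transformed code:
def bump(cap, val, g, depth):
    cap = g
    log(g)
    if depth >= val:
        raise ValueError(depth)
    else:
        val = val * (g != 35)
    g = 1
    g = cap * val
    if depth > cap:
        print(13)
    else:
        depth = g - val
    for m in val:
        emit(val)
        if cap > val:
            break
    g = 26
    cap = cap * val
    return 0

return 0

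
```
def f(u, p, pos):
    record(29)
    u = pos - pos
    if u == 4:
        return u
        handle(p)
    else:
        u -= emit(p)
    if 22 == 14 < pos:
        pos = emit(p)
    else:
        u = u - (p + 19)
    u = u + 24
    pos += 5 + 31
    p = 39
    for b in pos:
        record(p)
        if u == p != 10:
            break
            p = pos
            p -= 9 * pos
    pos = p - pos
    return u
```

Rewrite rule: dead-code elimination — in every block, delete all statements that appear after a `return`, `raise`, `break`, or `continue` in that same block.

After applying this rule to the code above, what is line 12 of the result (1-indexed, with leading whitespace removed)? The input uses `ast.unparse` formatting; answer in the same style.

u = u + 24

Transformed code:
def f(u, p, pos):
    record(29)
    u = pos - pos
    if u == 4:
        return u
    else:
        u -= emit(p)
    if 22 == 14 < pos:
        pos = emit(p)
    else:
        u = u - (p + 19)
    u = u + 24
    pos += 5 + 31
    p = 39
    for b in pos:
        record(p)
        if u == p != 10:
            break
    pos = p - pos
    return u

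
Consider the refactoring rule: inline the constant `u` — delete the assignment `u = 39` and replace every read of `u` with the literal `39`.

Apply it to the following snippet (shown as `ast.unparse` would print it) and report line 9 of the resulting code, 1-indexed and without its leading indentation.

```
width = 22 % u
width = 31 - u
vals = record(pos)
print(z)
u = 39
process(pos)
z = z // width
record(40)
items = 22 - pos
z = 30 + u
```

Transformed code:
width = 22 % 39
width = 31 - 39
vals = record(pos)
print(z)
process(pos)
z = z // width
record(40)
items = 22 - pos
z = 30 + 39

z = 30 + 39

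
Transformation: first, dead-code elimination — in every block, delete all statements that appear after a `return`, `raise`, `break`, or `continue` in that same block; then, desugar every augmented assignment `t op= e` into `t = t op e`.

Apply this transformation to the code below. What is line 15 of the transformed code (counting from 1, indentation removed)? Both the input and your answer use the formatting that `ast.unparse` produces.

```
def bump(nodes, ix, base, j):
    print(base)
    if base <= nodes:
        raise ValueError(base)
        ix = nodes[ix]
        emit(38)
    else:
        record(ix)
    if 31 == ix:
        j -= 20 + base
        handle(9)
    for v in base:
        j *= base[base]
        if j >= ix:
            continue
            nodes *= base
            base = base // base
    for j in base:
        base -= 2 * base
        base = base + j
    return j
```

base = base - 2 * base

Transformed code:
def bump(nodes, ix, base, j):
    print(base)
    if base <= nodes:
        raise ValueError(base)
    else:
        record(ix)
    if 31 == ix:
        j = j - (20 + base)
        handle(9)
    for v in base:
        j = j * base[base]
        if j >= ix:
            continue
    for j in base:
        base = base - 2 * base
        base = base + j
    return j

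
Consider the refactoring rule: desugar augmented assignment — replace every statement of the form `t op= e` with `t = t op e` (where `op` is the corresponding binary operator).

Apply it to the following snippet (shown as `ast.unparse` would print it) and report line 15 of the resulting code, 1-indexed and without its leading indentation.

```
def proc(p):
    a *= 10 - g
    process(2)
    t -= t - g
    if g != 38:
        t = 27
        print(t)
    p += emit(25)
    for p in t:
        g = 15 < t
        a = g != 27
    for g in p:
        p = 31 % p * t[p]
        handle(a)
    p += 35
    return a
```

Transformed code:
def proc(p):
    a = a * (10 - g)
    process(2)
    t = t - (t - g)
    if g != 38:
        t = 27
        print(t)
    p = p + emit(25)
    for p in t:
        g = 15 < t
        a = g != 27
    for g in p:
        p = 31 % p * t[p]
        handle(a)
    p = p + 35
    return a

p = p + 35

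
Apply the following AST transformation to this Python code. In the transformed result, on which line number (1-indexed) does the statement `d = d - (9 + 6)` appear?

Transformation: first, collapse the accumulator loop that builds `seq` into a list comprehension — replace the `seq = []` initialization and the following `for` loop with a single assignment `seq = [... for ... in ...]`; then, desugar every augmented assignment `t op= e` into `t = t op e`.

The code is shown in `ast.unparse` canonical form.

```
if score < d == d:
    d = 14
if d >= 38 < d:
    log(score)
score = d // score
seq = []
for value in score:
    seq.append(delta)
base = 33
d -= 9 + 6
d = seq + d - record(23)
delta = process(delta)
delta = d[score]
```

8

Transformed code:
if score < d == d:
    d = 14
if d >= 38 < d:
    log(score)
score = d // score
seq = [delta for value in score]
base = 33
d = d - (9 + 6)
d = seq + d - record(23)
delta = process(delta)
delta = d[score]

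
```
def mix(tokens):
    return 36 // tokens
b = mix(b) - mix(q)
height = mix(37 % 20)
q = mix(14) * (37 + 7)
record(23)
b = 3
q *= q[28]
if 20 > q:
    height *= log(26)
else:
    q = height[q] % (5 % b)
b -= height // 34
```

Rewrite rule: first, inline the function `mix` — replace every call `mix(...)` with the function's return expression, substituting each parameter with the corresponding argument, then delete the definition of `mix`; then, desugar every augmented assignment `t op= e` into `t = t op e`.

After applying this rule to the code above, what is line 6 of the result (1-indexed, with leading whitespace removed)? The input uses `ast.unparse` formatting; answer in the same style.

q = q * q[28]

Transformed code:
b = 36 // b - 36 // q
height = 36 // (37 % 20)
q = 36 // 14 * (37 + 7)
record(23)
b = 3
q = q * q[28]
if 20 > q:
    height = height * log(26)
else:
    q = height[q] % (5 % b)
b = b - height // 34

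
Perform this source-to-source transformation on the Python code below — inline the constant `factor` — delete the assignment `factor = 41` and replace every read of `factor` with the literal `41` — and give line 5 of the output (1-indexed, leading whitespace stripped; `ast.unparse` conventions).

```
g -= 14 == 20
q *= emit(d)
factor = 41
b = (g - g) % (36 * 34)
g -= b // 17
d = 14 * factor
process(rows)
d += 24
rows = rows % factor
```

d = 14 * 41

Transformed code:
g -= 14 == 20
q *= emit(d)
b = (g - g) % (36 * 34)
g -= b // 17
d = 14 * 41
process(rows)
d += 24
rows = rows % 41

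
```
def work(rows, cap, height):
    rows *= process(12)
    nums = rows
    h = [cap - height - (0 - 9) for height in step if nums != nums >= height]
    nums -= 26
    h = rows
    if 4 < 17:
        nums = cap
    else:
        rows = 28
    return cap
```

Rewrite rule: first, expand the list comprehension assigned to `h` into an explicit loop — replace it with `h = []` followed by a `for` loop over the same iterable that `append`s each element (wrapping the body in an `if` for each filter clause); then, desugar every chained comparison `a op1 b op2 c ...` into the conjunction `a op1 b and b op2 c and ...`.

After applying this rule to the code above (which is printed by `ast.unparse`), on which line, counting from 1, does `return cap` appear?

14

Transformed code:
def work(rows, cap, height):
    rows *= process(12)
    nums = rows
    h = []
    for height in step:
        if nums != nums and nums >= height:
            h.append(cap - height - (0 - 9))
    nums -= 26
    h = rows
    if 4 < 17:
        nums = cap
    else:
        rows = 28
    return cap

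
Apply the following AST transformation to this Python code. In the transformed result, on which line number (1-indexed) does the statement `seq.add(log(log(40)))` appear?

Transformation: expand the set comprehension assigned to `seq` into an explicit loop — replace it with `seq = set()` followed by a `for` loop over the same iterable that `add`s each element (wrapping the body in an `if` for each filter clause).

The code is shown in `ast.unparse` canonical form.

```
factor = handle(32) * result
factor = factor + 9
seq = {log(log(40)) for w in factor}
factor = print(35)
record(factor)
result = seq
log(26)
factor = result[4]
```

Transformed code:
factor = handle(32) * result
factor = factor + 9
seq = set()
for w in factor:
    seq.add(log(log(40)))
factor = print(35)
record(factor)
result = seq
log(26)
factor = result[4]

5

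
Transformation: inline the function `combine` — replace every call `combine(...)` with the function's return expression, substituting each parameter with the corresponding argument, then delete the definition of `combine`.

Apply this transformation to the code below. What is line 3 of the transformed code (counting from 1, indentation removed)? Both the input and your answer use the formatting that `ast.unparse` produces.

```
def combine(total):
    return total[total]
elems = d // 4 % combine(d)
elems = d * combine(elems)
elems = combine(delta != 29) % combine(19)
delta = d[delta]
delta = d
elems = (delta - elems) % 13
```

Transformed code:
elems = d // 4 % d[d]
elems = d * elems[elems]
elems = (delta != 29)[delta != 29] % 19[19]
delta = d[delta]
delta = d
elems = (delta - elems) % 13

elems = (delta != 29)[delta != 29] % 19[19]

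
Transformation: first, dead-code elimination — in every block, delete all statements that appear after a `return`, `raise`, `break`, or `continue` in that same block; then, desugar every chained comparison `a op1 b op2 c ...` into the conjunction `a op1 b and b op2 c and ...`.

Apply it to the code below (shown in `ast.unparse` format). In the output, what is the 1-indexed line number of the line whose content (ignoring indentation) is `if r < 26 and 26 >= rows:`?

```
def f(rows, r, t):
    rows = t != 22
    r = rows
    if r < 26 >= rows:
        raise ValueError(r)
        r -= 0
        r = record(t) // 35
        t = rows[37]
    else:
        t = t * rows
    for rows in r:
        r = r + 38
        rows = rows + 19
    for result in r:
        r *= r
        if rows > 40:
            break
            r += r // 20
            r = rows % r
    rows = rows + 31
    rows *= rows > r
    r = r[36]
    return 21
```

Transformed code:
def f(rows, r, t):
    rows = t != 22
    r = rows
    if r < 26 and 26 >= rows:
        raise ValueError(r)
    else:
        t = t * rows
    for rows in r:
        r = r + 38
        rows = rows + 19
    for result in r:
        r *= r
        if rows > 40:
            break
    rows = rows + 31
    rows *= rows > r
    r = r[36]
    return 21

4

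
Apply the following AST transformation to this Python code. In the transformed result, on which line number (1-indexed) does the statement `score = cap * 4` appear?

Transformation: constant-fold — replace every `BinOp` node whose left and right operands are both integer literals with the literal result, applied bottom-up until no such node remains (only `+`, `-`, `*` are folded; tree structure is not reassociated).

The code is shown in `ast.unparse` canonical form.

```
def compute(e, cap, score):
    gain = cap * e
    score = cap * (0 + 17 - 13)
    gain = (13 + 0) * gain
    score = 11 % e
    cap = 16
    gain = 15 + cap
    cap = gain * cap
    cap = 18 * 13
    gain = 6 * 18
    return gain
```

3

Transformed code:
def compute(e, cap, score):
    gain = cap * e
    score = cap * 4
    gain = 13 * gain
    score = 11 % e
    cap = 16
    gain = 15 + cap
    cap = gain * cap
    cap = 234
    gain = 108
    return gain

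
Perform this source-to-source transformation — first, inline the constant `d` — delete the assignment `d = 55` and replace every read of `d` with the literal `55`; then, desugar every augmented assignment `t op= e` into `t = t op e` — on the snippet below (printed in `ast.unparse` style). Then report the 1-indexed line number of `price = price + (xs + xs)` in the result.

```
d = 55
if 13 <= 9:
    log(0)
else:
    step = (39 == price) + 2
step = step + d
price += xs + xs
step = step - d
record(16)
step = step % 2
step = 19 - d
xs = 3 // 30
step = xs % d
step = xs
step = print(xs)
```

Transformed code:
if 13 <= 9:
    log(0)
else:
    step = (39 == price) + 2
step = step + 55
price = price + (xs + xs)
step = step - 55
record(16)
step = step % 2
step = 19 - 55
xs = 3 // 30
step = xs % 55
step = xs
step = print(xs)

6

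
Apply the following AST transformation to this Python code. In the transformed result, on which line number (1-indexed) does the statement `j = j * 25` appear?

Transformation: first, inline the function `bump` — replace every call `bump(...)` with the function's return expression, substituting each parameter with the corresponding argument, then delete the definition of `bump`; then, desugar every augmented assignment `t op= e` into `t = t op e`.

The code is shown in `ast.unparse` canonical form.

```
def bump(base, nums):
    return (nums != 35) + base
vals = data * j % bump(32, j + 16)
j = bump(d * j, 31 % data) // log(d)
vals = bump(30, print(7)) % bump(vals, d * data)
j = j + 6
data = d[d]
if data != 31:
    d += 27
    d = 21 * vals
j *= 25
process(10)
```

Transformed code:
vals = data * j % ((j + 16 != 35) + 32)
j = ((31 % data != 35) + d * j) // log(d)
vals = ((print(7) != 35) + 30) % ((d * data != 35) + vals)
j = j + 6
data = d[d]
if data != 31:
    d = d + 27
    d = 21 * vals
j = j * 25
process(10)

9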